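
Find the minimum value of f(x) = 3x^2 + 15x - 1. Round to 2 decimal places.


For a quadratic f(x) = ax^2 + bx + c with a > 0, the minimum is at the vertex.
Vertex x-coordinate: x = -b/(2a)
x = -(15) / (2 * 3)
x = -15/6 = -5/2
Substitute back to find the minimum value:
f(-5/2) = 3 * (-5/2)^2 + 15 * (-5/2) - 1
= 75/4 - 75/2 - 1
= -79/4 = -19.75

-19.75


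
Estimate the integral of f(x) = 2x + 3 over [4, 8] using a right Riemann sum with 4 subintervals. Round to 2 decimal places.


Right Riemann sum uses right endpoints of each subinterval.
Interval: [4, 8], n = 4
dx = (8 - 4) / 4 = 1
Right endpoints: [5, 6, 7, 8]
f values: [13, 15, 17, 19]
Sum = dx * (sum of f values)
= 1 * 64
= 64 = 64.00

64.00


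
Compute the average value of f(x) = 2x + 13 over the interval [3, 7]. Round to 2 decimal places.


Average value = 1/(b-a) * integral from a to b of f(x) dx
First compute the integral of 2x + 13:
F(x) = x^2 + 13x
F(7) = 1 * 49 + 13 * 7 = 140
F(3) = 1 * 9 + 13 * 3 = 48
Integral = 140 - 48 = 92
Average = 92 / (7 - 3) = 92 / 4
= 23 = 23.00

23.00


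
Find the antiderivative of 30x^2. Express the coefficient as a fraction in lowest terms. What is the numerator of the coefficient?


Apply the power rule for integration:
integral of ax^n dx = a/(n+1) * x^(n+1) + C
integral of 30x^2 dx
= 30/3 * x^3 + C
= 10 * x^3 + C
The coefficient in lowest terms is 10 = 10/1, so its numerator is 10

10


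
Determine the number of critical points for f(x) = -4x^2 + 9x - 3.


Find where f'(x) = 0:
f'(x) = -8x + 9
Set f'(x) = 0:
-8x + 9 = 0
x = -9 / (-8) = 9/8
This is a linear equation in x, so there is exactly one solution.
Number of critical points: 1

1


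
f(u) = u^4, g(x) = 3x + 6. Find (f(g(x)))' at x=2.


Using the chain rule: (f(g(x)))' = f'(g(x)) * g'(x)
First, find g(2):
g(2) = 3 * 2 + 6 = 12
Next, f'(u) = 4u^3
And g'(x) = 3
So f'(g(2)) * g'(2)
= 4 * 12^3 * 3
= 4 * 1728 * 3
= 20736

20736


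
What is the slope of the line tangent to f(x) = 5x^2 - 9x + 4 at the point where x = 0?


The slope of the tangent line equals f'(x) at the point.
f(x) = 5x^2 - 9x + 4
f'(x) = 10x - 9
At x = 0:
f'(0) = 10 * 0 - 9
= 0 - 9
= -9

-9


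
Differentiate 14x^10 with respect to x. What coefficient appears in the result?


We apply the power rule: d/dx [ax^n] = a*n * x^(n-1)
d/dx [14x^10]
= 14 * 10 * x^(10-1)
= 140x^9
The coefficient is 140

140


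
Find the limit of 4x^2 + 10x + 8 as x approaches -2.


Since polynomials are continuous, we use direct substitution.
lim(x->-2) of 4x^2 + 10x + 8
= 4 * (-2)^2 + 10 * (-2) + 8
= 16 - 20 + 8
= 4

4


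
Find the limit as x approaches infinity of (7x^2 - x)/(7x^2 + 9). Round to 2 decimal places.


For limits at infinity with equal-degree polynomials,
we compare leading coefficients.
Numerator leading term: 7x^2
Denominator leading term: 7x^2
Divide both by x^2:
lim = (7 - 1/x) / (7 + 9/x^2)
As x -> infinity, the 1/x and 1/x^2 terms vanish:
= 7/7 = 1 = 1.00

1.00


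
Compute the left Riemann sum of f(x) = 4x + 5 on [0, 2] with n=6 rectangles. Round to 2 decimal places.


Left Riemann sum uses left endpoints of each subinterval.
Interval: [0, 2], n = 6
dx = (2 - 0) / 6 = 1/3
Left endpoints: [0, 1/3, 2/3, 1, 4/3, 5/3]
f values: [5, 19/3, 23/3, 9, 31/3, 35/3]
Sum = dx * (sum of f values)
= 1/3 * 50
= 50/3 ≈ 16.67

16.67


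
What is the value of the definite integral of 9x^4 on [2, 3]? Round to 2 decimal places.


Find the antiderivative of 9x^4:
F(x) = 9/5 * x^5
Apply the Fundamental Theorem of Calculus:
F(3) - F(2)
= 9/5 * 3^5 - 9/5 * 2^5
= 9/5 * (243 - 32)
= 9/5 * 211
= 1899/5 = 379.80

379.80


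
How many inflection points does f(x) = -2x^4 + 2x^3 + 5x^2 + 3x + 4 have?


Inflection points occur where f''(x) = 0 and concavity changes.
f(x) = -2x^4 + 2x^3 + 5x^2 + 3x + 4
f'(x) = -8x^3 + 6x^2 + 10x + 3
f''(x) = -24x^2 + 12x + 10
This is a quadratic in x. Use the discriminant to count real roots.
Discriminant = (12)^2 - 4 * (-24) * 10
= 144 - (-960)
= 1104
Since discriminant > 0, f''(x) = 0 has 2 distinct real solutions.
A quadratic with two distinct real roots changes sign at each root, so concavity changes at both.
Number of inflection points: 2

2


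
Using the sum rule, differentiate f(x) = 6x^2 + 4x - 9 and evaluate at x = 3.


Differentiate term by term using power and sum rules:
f(x) = 6x^2 + 4x - 9
f'(x) = 12x + 4
Substitute x = 3:
f'(3) = 12 * 3 + 4
= 36 + 4
= 40

40


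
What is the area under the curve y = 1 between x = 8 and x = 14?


The area under a constant function y = 1 is a rectangle.
Width = 14 - 8 = 6
Height = 1
Area = width * height
= 6 * 1
= 6

6


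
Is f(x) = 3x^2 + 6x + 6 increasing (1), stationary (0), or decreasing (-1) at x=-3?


Compute f'(x) to determine behavior:
f'(x) = 6x + 6
f'(-3) = 6 * (-3) + 6
= -18 + 6
= -12
Since f'(-3) < 0, the function is decreasing (-1)

-1


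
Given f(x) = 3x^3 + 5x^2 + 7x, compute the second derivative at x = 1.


First derivative:
f'(x) = 9x^2 + 10x + 7
Second derivative:
f''(x) = 18x + 10
Substitute x = 1:
f''(1) = 18 * 1 + 10
= 18 + 10
= 28

28


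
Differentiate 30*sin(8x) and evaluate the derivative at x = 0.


Apply the chain rule to differentiate 30*sin(8x):
d/dx [30*sin(8x)]
= 30 * cos(8x) * d/dx(8x)
= 30 * 8 * cos(8x)
= 240 * cos(8x)
Evaluate at x = 0:
= 240 * cos(0)
= 240 * 1
= 240

240


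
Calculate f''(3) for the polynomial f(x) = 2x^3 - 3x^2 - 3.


First derivative:
f'(x) = 6x^2 - 6x
Second derivative:
f''(x) = 12x - 6
Substitute x = 3:
f''(3) = 12 * 3 - 6
= 36 - 6
= 30

30


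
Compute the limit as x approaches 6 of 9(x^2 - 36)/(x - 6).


Direct substitution gives 0/0, so we factor the numerator.
Factor: 9(x^2 - 36) = 9 * (x - 6)(x + 6)
Cancel the common factor (x - 6):
9(x^2 - 36)/(x - 6) = 9 * (x + 6)
Now substitute x = 6:
= 9 * (6 + 6) = 108

108


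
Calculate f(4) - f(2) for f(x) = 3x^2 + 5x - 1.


Net change = f(b) - f(a)
f(x) = 3x^2 + 5x - 1
Compute f(4):
f(4) = 3 * 4^2 + 5 * 4 - 1
= 48 + 20 - 1
= 67
Compute f(2):
f(2) = 3 * 2^2 + 5 * 2 - 1
= 12 + 10 - 1
= 21
Net change = 67 - 21 = 46

46


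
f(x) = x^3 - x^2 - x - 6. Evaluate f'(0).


Differentiate f(x) = x^3 - x^2 - x - 6 term by term:
f'(x) = 3x^2 - 2x - 1
Substitute x = 0:
f'(0) = 3 * 0^2 - 2 * 0 - 1
= 0 + 0 - 1
= -1

-1


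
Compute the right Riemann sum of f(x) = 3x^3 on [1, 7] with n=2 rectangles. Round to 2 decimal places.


Right Riemann sum uses right endpoints of each subinterval.
Interval: [1, 7], n = 2
dx = (7 - 1) / 2 = 3
Right endpoints: [4, 7]
f values: [192, 1029]
Sum = dx * (sum of f values)
= 3 * 1221
= 3663 = 3663.00

3663.00


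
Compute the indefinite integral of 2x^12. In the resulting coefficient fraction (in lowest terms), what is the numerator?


Apply the power rule for integration:
integral of ax^n dx = a/(n+1) * x^(n+1) + C
integral of 2x^12 dx
= 2/13 * x^13 + C
The coefficient in lowest terms is 2/13, and its numerator is 2

2


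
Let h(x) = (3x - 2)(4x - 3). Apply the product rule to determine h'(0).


Let u(x) = 3x - 2 and v(x) = 4x - 3
u'(x) = 3
v'(x) = 4
Product rule: h'(x) = u'(x)*v(x) + u(x)*v'(x)
= 3 * (4x - 3) + (3x - 2) * 4
At x = 0:
u(0) = 3 * 0 - 2 = -2
v(0) = 4 * 0 - 3 = -3
h'(0) = 3 * (-3) + (-2) * 4
= -9 - 8
= -17

-17


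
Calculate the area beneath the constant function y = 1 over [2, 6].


The area under a constant function y = 1 is a rectangle.
Width = 6 - 2 = 4
Height = 1
Area = width * height
= 4 * 1
= 4

4


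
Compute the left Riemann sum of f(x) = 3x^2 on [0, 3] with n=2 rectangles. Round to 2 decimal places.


Left Riemann sum uses left endpoints of each subinterval.
Interval: [0, 3], n = 2
dx = (3 - 0) / 2 = 3/2
Left endpoints: [0, 3/2]
f values: [0, 27/4]
Sum = dx * (sum of f values)
= 3/2 * 27/4
= 81/8 ≈ 10.13

10.13


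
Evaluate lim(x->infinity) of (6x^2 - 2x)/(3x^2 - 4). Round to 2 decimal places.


For limits at infinity with equal-degree polynomials,
we compare leading coefficients.
Numerator leading term: 6x^2
Denominator leading term: 3x^2
Divide both by x^2:
lim = (6 - 2/x) / (3 - 4/x^2)
As x -> infinity, the 1/x and 1/x^2 terms vanish:
= 6/3 = 2 = 2.00

2.00


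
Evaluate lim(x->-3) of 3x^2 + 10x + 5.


Since polynomials are continuous, we use direct substitution.
lim(x->-3) of 3x^2 + 10x + 5
= 3 * (-3)^2 + 10 * (-3) + 5
= 27 - 30 + 5
= 2

2


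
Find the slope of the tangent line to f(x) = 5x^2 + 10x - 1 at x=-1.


The slope of the tangent line equals f'(x) at the point.
f(x) = 5x^2 + 10x - 1
f'(x) = 10x + 10
At x = -1:
f'(-1) = 10 * (-1) + 10
= -10 + 10
= 0

0


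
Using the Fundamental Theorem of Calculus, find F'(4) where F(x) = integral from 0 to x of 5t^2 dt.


By the Fundamental Theorem of Calculus (Part 1):
If F(x) = integral from 0 to x of f(t) dt, then F'(x) = f(x)
Here f(t) = 5t^2
So F'(x) = 5x^2
Evaluate at x = 4:
F'(4) = 5 * 4^2
= 5 * 16
= 80

80


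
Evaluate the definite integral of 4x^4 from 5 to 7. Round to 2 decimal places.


Find the antiderivative of 4x^4:
F(x) = 4/5 * x^5
Apply the Fundamental Theorem of Calculus:
F(7) - F(5)
= 4/5 * 7^5 - 4/5 * 5^5
= 4/5 * (16807 - 3125)
= 4/5 * 13682
= 54728/5 = 10945.60

10945.60


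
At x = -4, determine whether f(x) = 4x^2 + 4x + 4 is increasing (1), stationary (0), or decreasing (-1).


Compute f'(x) to determine behavior:
f'(x) = 8x + 4
f'(-4) = 8 * (-4) + 4
= -32 + 4
= -28
Since f'(-4) < 0, the function is decreasing (-1)

-1


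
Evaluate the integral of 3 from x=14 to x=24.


The integral of a constant k over [a, b] equals k * (b - a).
integral from 14 to 24 of 3 dx
= 3 * (24 - 14)
= 3 * 10
= 30

30


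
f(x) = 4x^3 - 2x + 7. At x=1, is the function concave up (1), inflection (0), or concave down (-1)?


Concavity is determined by the sign of f''(x).
f(x) = 4x^3 - 2x + 7
f'(x) = 12x^2 - 2
f''(x) = 24x
f''(1) = 24 * 1 + 0
= 24 + 0
= 24
Since f''(1) > 0, the function is concave up (1)

1


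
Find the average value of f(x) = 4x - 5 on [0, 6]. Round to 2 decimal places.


Average value = 1/(b-a) * integral from a to b of f(x) dx
First compute the integral of 4x - 5:
F(x) = 2x^2 - 5x
F(6) = 2 * 36 - 5 * 6 = 42
F(0) = 2 * 0 - 5 * 0 = 0
Integral = 42 - 0 = 42
Average = 42 / (6 - 0) = 42 / 6
= 7 = 7.00

7.00


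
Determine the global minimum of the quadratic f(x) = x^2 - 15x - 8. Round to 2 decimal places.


For a quadratic f(x) = ax^2 + bx + c with a > 0, the minimum is at the vertex.
Vertex x-coordinate: x = -b/(2a)
x = -(-15) / (2 * 1)
x = 15/2
Substitute back to find the minimum value:
f(15/2) = 1 * (15/2)^2 - 15 * (15/2) - 8
= 225/4 - 225/2 - 8
= -257/4 = -64.25

-64.25


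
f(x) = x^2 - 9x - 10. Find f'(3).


Differentiate term by term using power and sum rules:
f(x) = x^2 - 9x - 10
f'(x) = 2x - 9
Substitute x = 3:
f'(3) = 2 * 3 - 9
= 6 - 9
= -3

-3


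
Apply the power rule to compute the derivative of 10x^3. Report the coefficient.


We apply the power rule: d/dx [ax^n] = a*n * x^(n-1)
d/dx [10x^3]
= 10 * 3 * x^(3-1)
= 30x^2
The coefficient is 30

30


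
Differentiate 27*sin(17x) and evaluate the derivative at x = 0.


Apply the chain rule to differentiate 27*sin(17x):
d/dx [27*sin(17x)]
= 27 * cos(17x) * d/dx(17x)
= 27 * 17 * cos(17x)
= 459 * cos(17x)
Evaluate at x = 0:
= 459 * cos(0)
= 459 * 1
= 459

459


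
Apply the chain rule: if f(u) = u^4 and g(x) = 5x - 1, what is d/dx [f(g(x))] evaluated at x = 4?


Using the chain rule: (f(g(x)))' = f'(g(x)) * g'(x)
First, find g(4):
g(4) = 5 * 4 - 1 = 19
Next, f'(u) = 4u^3
And g'(x) = 5
So f'(g(4)) * g'(4)
= 4 * 19^3 * 5
= 4 * 6859 * 5
= 137180

137180


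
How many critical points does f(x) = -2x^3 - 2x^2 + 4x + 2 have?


Find where f'(x) = 0:
f(x) = -2x^3 - 2x^2 + 4x + 2
f'(x) = -6x^2 - 4x + 4
This is a quadratic in x. Use the discriminant to count real roots.
Discriminant = (-4)^2 - 4 * (-6) * 4
= 16 - (-96)
= 112
Since discriminant > 0, f'(x) = 0 has 2 real solutions.
Number of critical points: 2

2


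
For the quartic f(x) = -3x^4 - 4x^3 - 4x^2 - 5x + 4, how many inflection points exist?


Inflection points occur where f''(x) = 0 and concavity changes.
f(x) = -3x^4 - 4x^3 - 4x^2 - 5x + 4
f'(x) = -12x^3 - 12x^2 - 8x - 5
f''(x) = -36x^2 - 24x - 8
This is a quadratic in x. Use the discriminant to count real roots.
Discriminant = (-24)^2 - 4 * (-36) * (-8)
= 576 - 1152
= -576
Since discriminant < 0, f''(x) = 0 has no real solutions.
Number of inflection points: 0

0


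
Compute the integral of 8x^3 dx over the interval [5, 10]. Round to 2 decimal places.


Find the antiderivative of 8x^3:
F(x) = 8/4 * x^4
Apply the Fundamental Theorem of Calculus:
F(10) - F(5)
= 8/4 * 10^4 - 8/4 * 5^4
= 8/4 * (10000 - 625)
= 8/4 * 9375
= 18750 = 18750.00

18750.00


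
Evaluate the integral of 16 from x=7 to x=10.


The integral of a constant k over [a, b] equals k * (b - a).
integral from 7 to 10 of 16 dx
= 16 * (10 - 7)
= 16 * 3
= 48

48


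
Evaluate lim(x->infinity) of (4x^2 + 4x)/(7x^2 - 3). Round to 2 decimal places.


For limits at infinity with equal-degree polynomials,
we compare leading coefficients.
Numerator leading term: 4x^2
Denominator leading term: 7x^2
Divide both by x^2:
lim = (4 + 4/x) / (7 - 3/x^2)
As x -> infinity, the 1/x and 1/x^2 terms vanish:
= 4/7 ≈ 0.57

0.57


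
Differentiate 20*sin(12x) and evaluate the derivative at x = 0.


Apply the chain rule to differentiate 20*sin(12x):
d/dx [20*sin(12x)]
= 20 * cos(12x) * d/dx(12x)
= 20 * 12 * cos(12x)
= 240 * cos(12x)
Evaluate at x = 0:
= 240 * cos(0)
= 240 * 1
= 240

240


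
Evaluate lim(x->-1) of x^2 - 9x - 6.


Since polynomials are continuous, we use direct substitution.
lim(x->-1) of x^2 - 9x - 6
= 1 * (-1)^2 - 9 * (-1) - 6
= 1 + 9 - 6
= 4

4


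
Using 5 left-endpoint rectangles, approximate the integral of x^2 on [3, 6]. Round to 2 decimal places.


Left Riemann sum uses left endpoints of each subinterval.
Interval: [3, 6], n = 5
dx = (6 - 3) / 5 = 3/5
Left endpoints: [3, 18/5, 21/5, 24/5, 27/5]
f values: [9, 324/25, 441/25, 576/25, 729/25]
Sum = dx * (sum of f values)
= 3/5 * 459/5
= 1377/25 = 55.08

55.08


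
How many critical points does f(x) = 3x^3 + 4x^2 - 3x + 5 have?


Find where f'(x) = 0:
f(x) = 3x^3 + 4x^2 - 3x + 5
f'(x) = 9x^2 + 8x - 3
This is a quadratic in x. Use the discriminant to count real roots.
Discriminant = (8)^2 - 4 * 9 * (-3)
= 64 - (-108)
= 172
Since discriminant > 0, f'(x) = 0 has 2 real solutions.
Number of critical points: 2

2


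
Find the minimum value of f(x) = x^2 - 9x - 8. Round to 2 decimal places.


For a quadratic f(x) = ax^2 + bx + c with a > 0, the minimum is at the vertex.
Vertex x-coordinate: x = -b/(2a)
x = -(-9) / (2 * 1)
x = 9/2
Substitute back to find the minimum value:
f(9/2) = 1 * (9/2)^2 - 9 * (9/2) - 8
= 81/4 - 81/2 - 8
= -113/4 = -28.25

-28.25


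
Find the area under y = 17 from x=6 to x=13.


The area under a constant function y = 17 is a rectangle.
Width = 13 - 6 = 7
Height = 17
Area = width * height
= 7 * 17
= 119

119


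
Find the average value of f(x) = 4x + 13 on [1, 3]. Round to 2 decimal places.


Average value = 1/(b-a) * integral from a to b of f(x) dx
First compute the integral of 4x + 13:
F(x) = 2x^2 + 13x
F(3) = 2 * 9 + 13 * 3 = 57
F(1) = 2 * 1 + 13 * 1 = 15
Integral = 57 - 15 = 42
Average = 42 / (3 - 1) = 42 / 2
= 21 = 21.00

21.00


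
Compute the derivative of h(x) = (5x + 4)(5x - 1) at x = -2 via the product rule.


Let u(x) = 5x + 4 and v(x) = 5x - 1
u'(x) = 5
v'(x) = 5
Product rule: h'(x) = u'(x)*v(x) + u(x)*v'(x)
= 5 * (5x - 1) + (5x + 4) * 5
At x = -2:
u(-2) = 5 * (-2) + 4 = -6
v(-2) = 5 * (-2) - 1 = -11
h'(-2) = 5 * (-11) + (-6) * 5
= -55 - 30
= -85

-85


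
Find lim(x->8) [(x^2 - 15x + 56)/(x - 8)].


Direct substitution gives 0/0, so we factor the numerator.
Factor: (x^2 - 15x + 56) = (x - 8)(x - 7)
Cancel the common factor (x - 8):
(x^2 - 15x + 56)/(x - 8) = (x - 7)
Now substitute x = 8:
= (8) - (7) = 1

1


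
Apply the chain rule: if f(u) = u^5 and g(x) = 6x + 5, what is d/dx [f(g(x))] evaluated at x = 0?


Using the chain rule: (f(g(x)))' = f'(g(x)) * g'(x)
First, find g(0):
g(0) = 6 * 0 + 5 = 5
Next, f'(u) = 5u^4
And g'(x) = 6
So f'(g(0)) * g'(0)
= 5 * 5^4 * 6
= 5 * 625 * 6
= 18750

18750


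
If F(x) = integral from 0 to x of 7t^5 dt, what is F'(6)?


By the Fundamental Theorem of Calculus (Part 1):
If F(x) = integral from 0 to x of f(t) dt, then F'(x) = f(x)
Here f(t) = 7t^5
So F'(x) = 7x^5
Evaluate at x = 6:
F'(6) = 7 * 6^5
= 7 * 7776
= 54432

54432


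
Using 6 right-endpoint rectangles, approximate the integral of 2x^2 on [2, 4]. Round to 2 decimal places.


Right Riemann sum uses right endpoints of each subinterval.
Interval: [2, 4], n = 6
dx = (4 - 2) / 6 = 1/3
Right endpoints: [7/3, 8/3, 3, 10/3, 11/3, 4]
f values: [98/9, 128/9, 18, 200/9, 242/9, 32]
Sum = dx * (sum of f values)
= 1/3 * 1118/9
= 1118/27 ≈ 41.41

41.41


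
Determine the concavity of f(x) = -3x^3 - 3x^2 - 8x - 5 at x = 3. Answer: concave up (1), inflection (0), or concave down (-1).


Concavity is determined by the sign of f''(x).
f(x) = -3x^3 - 3x^2 - 8x - 5
f'(x) = -9x^2 - 6x - 8
f''(x) = -18x - 6
f''(3) = -18 * 3 - 6
= -54 - 6
= -60
Since f''(3) < 0, the function is concave down (-1)

-1


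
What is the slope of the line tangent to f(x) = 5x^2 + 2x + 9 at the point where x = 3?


The slope of the tangent line equals f'(x) at the point.
f(x) = 5x^2 + 2x + 9
f'(x) = 10x + 2
At x = 3:
f'(3) = 10 * 3 + 2
= 30 + 2
= 32

32


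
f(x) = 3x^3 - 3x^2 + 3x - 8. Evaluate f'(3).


Differentiate f(x) = 3x^3 - 3x^2 + 3x - 8 term by term:
f'(x) = 9x^2 - 6x + 3
Substitute x = 3:
f'(3) = 9 * 3^2 - 6 * 3 + 3
= 81 - 18 + 3
= 66

66


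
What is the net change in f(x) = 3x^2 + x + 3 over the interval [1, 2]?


Net change = f(b) - f(a)
f(x) = 3x^2 + x + 3
Compute f(2):
f(2) = 3 * 2^2 + 1 * 2 + 3
= 12 + 2 + 3
= 17
Compute f(1):
f(1) = 3 * 1^2 + 1 * 1 + 3
= 3 + 1 + 3
= 7
Net change = 17 - 7 = 10

10


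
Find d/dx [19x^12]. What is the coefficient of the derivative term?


We apply the power rule: d/dx [ax^n] = a*n * x^(n-1)
d/dx [19x^12]
= 19 * 12 * x^(12-1)
= 228x^11
The coefficient is 228

228


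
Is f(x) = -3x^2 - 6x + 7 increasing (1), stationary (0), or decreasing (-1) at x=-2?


Compute f'(x) to determine behavior:
f'(x) = -6x - 6
f'(-2) = -6 * (-2) - 6
= 12 - 6
= 6
Since f'(-2) > 0, the function is increasing (1)

1


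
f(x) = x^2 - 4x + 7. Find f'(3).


Differentiate term by term using power and sum rules:
f(x) = x^2 - 4x + 7
f'(x) = 2x - 4
Substitute x = 3:
f'(3) = 2 * 3 - 4
= 6 - 4
= 2

2


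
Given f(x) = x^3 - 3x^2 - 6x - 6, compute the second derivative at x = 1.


First derivative:
f'(x) = 3x^2 - 6x - 6
Second derivative:
f''(x) = 6x - 6
Substitute x = 1:
f''(1) = 6 * 1 - 6
= 6 - 6
= 0

0


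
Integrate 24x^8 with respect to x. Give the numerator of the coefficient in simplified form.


Apply the power rule for integration:
integral of ax^n dx = a/(n+1) * x^(n+1) + C
integral of 24x^8 dx
= 24/9 * x^9 + C
= 8/3 * x^9 + C
The coefficient in lowest terms is 8/3, and its numerator is 8

8


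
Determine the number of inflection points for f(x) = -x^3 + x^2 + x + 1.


Inflection points occur where f''(x) = 0 and concavity changes.
f(x) = -x^3 + x^2 + x + 1
f'(x) = -3x^2 + 2x + 1
f''(x) = -6x + 2
Set f''(x) = 0:
-6x + 2 = 0
x = -2 / (-6) = 1/3
Since f''(x) is linear (degree 1), it changes sign at this point.
Therefore there is exactly 1 inflection point.

1


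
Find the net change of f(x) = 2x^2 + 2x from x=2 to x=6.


Net change = f(b) - f(a)
f(x) = 2x^2 + 2x
Compute f(6):
f(6) = 2 * 6^2 + 2 * 6 + 0
= 72 + 12 + 0
= 84
Compute f(2):
f(2) = 2 * 2^2 + 2 * 2 + 0
= 8 + 4 + 0
= 12
Net change = 84 - 12 = 72

72


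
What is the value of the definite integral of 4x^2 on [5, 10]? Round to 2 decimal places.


Find the antiderivative of 4x^2:
F(x) = 4/3 * x^3
Apply the Fundamental Theorem of Calculus:
F(10) - F(5)
= 4/3 * 10^3 - 4/3 * 5^3
= 4/3 * (1000 - 125)
= 4/3 * 875
= 3500/3 ≈ 1166.67

1166.67


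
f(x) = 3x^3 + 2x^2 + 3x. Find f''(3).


First derivative:
f'(x) = 9x^2 + 4x + 3
Second derivative:
f''(x) = 18x + 4
Substitute x = 3:
f''(3) = 18 * 3 + 4
= 54 + 4
= 58

58


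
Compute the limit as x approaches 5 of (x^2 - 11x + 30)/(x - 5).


Direct substitution gives 0/0, so we factor the numerator.
Factor: (x^2 - 11x + 30) = (x - 5)(x - 6)
Cancel the common factor (x - 5):
(x^2 - 11x + 30)/(x - 5) = (x - 6)
Now substitute x = 5:
= (5) - (6) = -1

-1


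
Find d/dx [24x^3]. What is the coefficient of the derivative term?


We apply the power rule: d/dx [ax^n] = a*n * x^(n-1)
d/dx [24x^3]
= 24 * 3 * x^(3-1)
= 72x^2
The coefficient is 72

72


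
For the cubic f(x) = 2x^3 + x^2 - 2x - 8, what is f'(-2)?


Differentiate f(x) = 2x^3 + x^2 - 2x - 8 term by term:
f'(x) = 6x^2 + 2x - 2
Substitute x = -2:
f'(-2) = 6 * (-2)^2 + 2 * (-2) - 2
= 24 - 4 - 2
= 18

18


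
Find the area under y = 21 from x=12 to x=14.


The area under a constant function y = 21 is a rectangle.
Width = 14 - 12 = 2
Height = 21
Area = width * height
= 2 * 21
= 42

42


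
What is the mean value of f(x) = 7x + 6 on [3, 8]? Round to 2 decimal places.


Average value = 1/(b-a) * integral from a to b of f(x) dx
First compute the integral of 7x + 6:
F(x) = (7/2)x^2 + 6x
F(8) = 7/2 * 64 + 6 * 8 = 272
F(3) = 7/2 * 9 + 6 * 3 = 99/2
Integral = 272 - 99/2 = 445/2
Average = (445/2) / (8 - 3) = (445/2) / 5
= 89/2 = 44.50

44.50


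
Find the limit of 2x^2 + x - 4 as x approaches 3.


Since polynomials are continuous, we use direct substitution.
lim(x->3) of 2x^2 + x - 4
= 2 * 3^2 + 1 * 3 - 4
= 18 + 3 - 4
= 17

17


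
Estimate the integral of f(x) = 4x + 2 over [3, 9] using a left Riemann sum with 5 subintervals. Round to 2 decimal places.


Left Riemann sum uses left endpoints of each subinterval.
Interval: [3, 9], n = 5
dx = (9 - 3) / 5 = 6/5
Left endpoints: [3, 21/5, 27/5, 33/5, 39/5]
f values: [14, 94/5, 118/5, 142/5, 166/5]
Sum = dx * (sum of f values)
= 6/5 * 118
= 708/5 = 141.60

141.60


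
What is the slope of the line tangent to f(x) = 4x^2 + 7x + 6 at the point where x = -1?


The slope of the tangent line equals f'(x) at the point.
f(x) = 4x^2 + 7x + 6
f'(x) = 8x + 7
At x = -1:
f'(-1) = 8 * (-1) + 7
= -8 + 7
= -1

-1


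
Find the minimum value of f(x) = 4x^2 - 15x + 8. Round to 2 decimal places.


For a quadratic f(x) = ax^2 + bx + c with a > 0, the minimum is at the vertex.
Vertex x-coordinate: x = -b/(2a)
x = -(-15) / (2 * 4)
x = 15/8
Substitute back to find the minimum value:
f(15/8) = 4 * (15/8)^2 - 15 * (15/8) + 8
= 225/16 - 225/8 + 8
= -97/16 ≈ -6.06

-6.06


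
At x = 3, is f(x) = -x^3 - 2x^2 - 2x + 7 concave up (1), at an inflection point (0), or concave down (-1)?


Concavity is determined by the sign of f''(x).
f(x) = -x^3 - 2x^2 - 2x + 7
f'(x) = -3x^2 - 4x - 2
f''(x) = -6x - 4
f''(3) = -6 * 3 - 4
= -18 - 4
= -22
Since f''(3) < 0, the function is concave down (-1)

-1


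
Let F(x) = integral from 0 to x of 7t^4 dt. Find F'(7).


By the Fundamental Theorem of Calculus (Part 1):
If F(x) = integral from 0 to x of f(t) dt, then F'(x) = f(x)
Here f(t) = 7t^4
So F'(x) = 7x^4
Evaluate at x = 7:
F'(7) = 7 * 7^4
= 7 * 2401
= 16807

16807


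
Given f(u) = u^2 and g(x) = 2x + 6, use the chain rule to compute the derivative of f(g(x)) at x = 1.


Using the chain rule: (f(g(x)))' = f'(g(x)) * g'(x)
First, find g(1):
g(1) = 2 * 1 + 6 = 8
Next, f'(u) = 2u
And g'(x) = 2
So f'(g(1)) * g'(1)
= 2 * 8 * 2
= 32

32


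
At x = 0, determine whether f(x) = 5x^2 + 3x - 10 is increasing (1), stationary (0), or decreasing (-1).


Compute f'(x) to determine behavior:
f'(x) = 10x + 3
f'(0) = 10 * 0 + 3
= 0 + 3
= 3
Since f'(0) > 0, the function is increasing (1)

1


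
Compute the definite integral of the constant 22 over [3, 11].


The integral of a constant k over [a, b] equals k * (b - a).
integral from 3 to 11 of 22 dx
= 22 * (11 - 3)
= 22 * 8
= 176

176


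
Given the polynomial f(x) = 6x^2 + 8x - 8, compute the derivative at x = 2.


Differentiate term by term using power and sum rules:
f(x) = 6x^2 + 8x - 8
f'(x) = 12x + 8
Substitute x = 2:
f'(2) = 12 * 2 + 8
= 24 + 8
= 32

32


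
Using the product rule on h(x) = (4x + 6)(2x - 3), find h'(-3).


Let u(x) = 4x + 6 and v(x) = 2x - 3
u'(x) = 4
v'(x) = 2
Product rule: h'(x) = u'(x)*v(x) + u(x)*v'(x)
= 4 * (2x - 3) + (4x + 6) * 2
At x = -3:
u(-3) = 4 * (-3) + 6 = -6
v(-3) = 2 * (-3) - 3 = -9
h'(-3) = 4 * (-9) + (-6) * 2
= -36 - 12
= -48

-48


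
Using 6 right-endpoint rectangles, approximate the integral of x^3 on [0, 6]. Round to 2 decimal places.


Right Riemann sum uses right endpoints of each subinterval.
Interval: [0, 6], n = 6
dx = (6 - 0) / 6 = 1
Right endpoints: [1, 2, 3, 4, 5, 6]
f values: [1, 8, 27, 64, 125, 216]
Sum = dx * (sum of f values)
= 1 * 441
= 441 = 441.00

441.00


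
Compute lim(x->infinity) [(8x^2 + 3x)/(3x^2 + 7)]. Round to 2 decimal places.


For limits at infinity with equal-degree polynomials,
we compare leading coefficients.
Numerator leading term: 8x^2
Denominator leading term: 3x^2
Divide both by x^2:
lim = (8 + 3/x) / (3 + 7/x^2)
As x -> infinity, the 1/x and 1/x^2 terms vanish:
= 8/3 ≈ 2.67

2.67


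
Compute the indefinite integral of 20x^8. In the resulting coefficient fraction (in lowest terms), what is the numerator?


Apply the power rule for integration:
integral of ax^n dx = a/(n+1) * x^(n+1) + C
integral of 20x^8 dx
= 20/9 * x^9 + C
The coefficient in lowest terms is 20/9, and its numerator is 20

20


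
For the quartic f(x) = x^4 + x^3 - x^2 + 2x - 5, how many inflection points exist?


Inflection points occur where f''(x) = 0 and concavity changes.
f(x) = x^4 + x^3 - x^2 + 2x - 5
f'(x) = 4x^3 + 3x^2 - 2x + 2
f''(x) = 12x^2 + 6x - 2
This is a quadratic in x. Use the discriminant to count real roots.
Discriminant = (6)^2 - 4 * 12 * (-2)
= 36 - (-96)
= 132
Since discriminant > 0, f''(x) = 0 has 2 distinct real solutions.
A quadratic with two distinct real roots changes sign at each root, so concavity changes at both.
Number of inflection points: 2

2


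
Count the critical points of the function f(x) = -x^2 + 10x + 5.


Find where f'(x) = 0:
f'(x) = -2x + 10
Set f'(x) = 0:
-2x + 10 = 0
x = -10 / (-2) = 5
This is a linear equation in x, so there is exactly one solution.
Number of critical points: 1

1


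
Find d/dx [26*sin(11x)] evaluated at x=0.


Apply the chain rule to differentiate 26*sin(11x):
d/dx [26*sin(11x)]
= 26 * cos(11x) * d/dx(11x)
= 26 * 11 * cos(11x)
= 286 * cos(11x)
Evaluate at x = 0:
= 286 * cos(0)
= 286 * 1
= 286

286


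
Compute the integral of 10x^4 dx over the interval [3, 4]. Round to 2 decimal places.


Find the antiderivative of 10x^4:
F(x) = 10/5 * x^5
Apply the Fundamental Theorem of Calculus:
F(4) - F(3)
= 10/5 * 4^5 - 10/5 * 3^5
= 10/5 * (1024 - 243)
= 10/5 * 781
= 1562 = 1562.00

1562.00


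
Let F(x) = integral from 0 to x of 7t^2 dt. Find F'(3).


By the Fundamental Theorem of Calculus (Part 1):
If F(x) = integral from 0 to x of f(t) dt, then F'(x) = f(x)
Here f(t) = 7t^2
So F'(x) = 7x^2
Evaluate at x = 3:
F'(3) = 7 * 3^2
= 7 * 9
= 63

63


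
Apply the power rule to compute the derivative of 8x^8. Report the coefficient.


We apply the power rule: d/dx [ax^n] = a*n * x^(n-1)
d/dx [8x^8]
= 8 * 8 * x^(8-1)
= 64x^7
The coefficient is 64

64


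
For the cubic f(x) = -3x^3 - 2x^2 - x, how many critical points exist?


Find where f'(x) = 0:
f(x) = -3x^3 - 2x^2 - x
f'(x) = -9x^2 - 4x - 1
This is a quadratic in x. Use the discriminant to count real roots.
Discriminant = (-4)^2 - 4 * (-9) * (-1)
= 16 - 36
= -20
Since discriminant < 0, f'(x) = 0 has no real solutions.
Number of critical points: 0

0


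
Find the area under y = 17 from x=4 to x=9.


The area under a constant function y = 17 is a rectangle.
Width = 9 - 4 = 5
Height = 17
Area = width * height
= 5 * 17
= 85

85


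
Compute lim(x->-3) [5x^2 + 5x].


Since polynomials are continuous, we use direct substitution.
lim(x->-3) of 5x^2 + 5x
= 5 * (-3)^2 + 5 * (-3) + 0
= 45 - 15 + 0
= 30

30


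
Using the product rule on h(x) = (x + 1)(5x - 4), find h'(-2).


Let u(x) = x + 1 and v(x) = 5x - 4
u'(x) = 1
v'(x) = 5
Product rule: h'(x) = u'(x)*v(x) + u(x)*v'(x)
= 1 * (5x - 4) + (x + 1) * 5
At x = -2:
u(-2) = 1 * (-2) + 1 = -1
v(-2) = 5 * (-2) - 4 = -14
h'(-2) = 1 * (-14) + (-1) * 5
= -14 - 5
= -19

-19


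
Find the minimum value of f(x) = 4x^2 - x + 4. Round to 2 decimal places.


For a quadratic f(x) = ax^2 + bx + c with a > 0, the minimum is at the vertex.
Vertex x-coordinate: x = -b/(2a)
x = -(-1) / (2 * 4)
x = 1/8
Substitute back to find the minimum value:
f(1/8) = 4 * (1/8)^2 - 1 * (1/8) + 4
= 1/16 - 1/8 + 4
= 63/16 ≈ 3.94

3.94


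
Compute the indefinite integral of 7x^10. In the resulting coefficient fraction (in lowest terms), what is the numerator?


Apply the power rule for integration:
integral of ax^n dx = a/(n+1) * x^(n+1) + C
integral of 7x^10 dx
= 7/11 * x^11 + C
The coefficient in lowest terms is 7/11, and its numerator is 7

7


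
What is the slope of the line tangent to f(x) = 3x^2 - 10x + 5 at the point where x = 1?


The slope of the tangent line equals f'(x) at the point.
f(x) = 3x^2 - 10x + 5
f'(x) = 6x - 10
At x = 1:
f'(1) = 6 * 1 - 10
= 6 - 10
= -4

-4


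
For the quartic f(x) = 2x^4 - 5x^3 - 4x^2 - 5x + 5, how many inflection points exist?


Inflection points occur where f''(x) = 0 and concavity changes.
f(x) = 2x^4 - 5x^3 - 4x^2 - 5x + 5
f'(x) = 8x^3 - 15x^2 - 8x - 5
f''(x) = 24x^2 - 30x - 8
This is a quadratic in x. Use the discriminant to count real roots.
Discriminant = (-30)^2 - 4 * 24 * (-8)
= 900 - (-768)
= 1668
Since discriminant > 0, f''(x) = 0 has 2 distinct real solutions.
A quadratic with two distinct real roots changes sign at each root, so concavity changes at both.
Number of inflection points: 2

2


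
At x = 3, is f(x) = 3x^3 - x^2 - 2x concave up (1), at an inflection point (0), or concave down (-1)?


Concavity is determined by the sign of f''(x).
f(x) = 3x^3 - x^2 - 2x
f'(x) = 9x^2 - 2x - 2
f''(x) = 18x - 2
f''(3) = 18 * 3 - 2
= 54 - 2
= 52
Since f''(3) > 0, the function is concave up (1)

1


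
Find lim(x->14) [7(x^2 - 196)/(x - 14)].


Direct substitution gives 0/0, so we factor the numerator.
Factor: 7(x^2 - 196) = 7 * (x - 14)(x + 14)
Cancel the common factor (x - 14):
7(x^2 - 196)/(x - 14) = 7 * (x + 14)
Now substitute x = 14:
= 7 * (14 + 14) = 196

196


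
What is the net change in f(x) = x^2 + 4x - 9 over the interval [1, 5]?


Net change = f(b) - f(a)
f(x) = x^2 + 4x - 9
Compute f(5):
f(5) = 1 * 5^2 + 4 * 5 - 9
= 25 + 20 - 9
= 36
Compute f(1):
f(1) = 1 * 1^2 + 4 * 1 - 9
= 1 + 4 - 9
= -4
Net change = 36 - (-4) = 40

40


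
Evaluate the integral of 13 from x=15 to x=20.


The integral of a constant k over [a, b] equals k * (b - a).
integral from 15 to 20 of 13 dx
= 13 * (20 - 15)
= 13 * 5
= 65

65


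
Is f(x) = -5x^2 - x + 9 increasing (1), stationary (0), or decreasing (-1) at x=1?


Compute f'(x) to determine behavior:
f'(x) = -10x - 1
f'(1) = -10 * 1 - 1
= -10 - 1
= -11
Since f'(1) < 0, the function is decreasing (-1)

-1


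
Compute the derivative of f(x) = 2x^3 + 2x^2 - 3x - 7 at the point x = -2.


Differentiate f(x) = 2x^3 + 2x^2 - 3x - 7 term by term:
f'(x) = 6x^2 + 4x - 3
Substitute x = -2:
f'(-2) = 6 * (-2)^2 + 4 * (-2) - 3
= 24 - 8 - 3
= 13

13


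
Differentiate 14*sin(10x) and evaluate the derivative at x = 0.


Apply the chain rule to differentiate 14*sin(10x):
d/dx [14*sin(10x)]
= 14 * cos(10x) * d/dx(10x)
= 14 * 10 * cos(10x)
= 140 * cos(10x)
Evaluate at x = 0:
= 140 * cos(0)
= 140 * 1
= 140

140


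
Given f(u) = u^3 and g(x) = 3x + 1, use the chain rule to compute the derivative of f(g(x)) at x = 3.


Using the chain rule: (f(g(x)))' = f'(g(x)) * g'(x)
First, find g(3):
g(3) = 3 * 3 + 1 = 10
Next, f'(u) = 3u^2
And g'(x) = 3
So f'(g(3)) * g'(3)
= 3 * 10^2 * 3
= 3 * 100 * 3
= 900

900


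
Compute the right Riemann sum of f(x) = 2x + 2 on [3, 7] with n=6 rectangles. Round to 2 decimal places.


Right Riemann sum uses right endpoints of each subinterval.
Interval: [3, 7], n = 6
dx = (7 - 3) / 6 = 2/3
Right endpoints: [11/3, 13/3, 5, 17/3, 19/3, 7]
f values: [28/3, 32/3, 12, 40/3, 44/3, 16]
Sum = dx * (sum of f values)
= 2/3 * 76
= 152/3 ≈ 50.67

50.67


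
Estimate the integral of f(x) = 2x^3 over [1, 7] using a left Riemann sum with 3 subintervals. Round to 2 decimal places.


Left Riemann sum uses left endpoints of each subinterval.
Interval: [1, 7], n = 3
dx = (7 - 1) / 3 = 2
Left endpoints: [1, 3, 5]
f values: [2, 54, 250]
Sum = dx * (sum of f values)
= 2 * 306
= 612 = 612.00

612.00


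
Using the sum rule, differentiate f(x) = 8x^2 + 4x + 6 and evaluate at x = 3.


Differentiate term by term using power and sum rules:
f(x) = 8x^2 + 4x + 6
f'(x) = 16x + 4
Substitute x = 3:
f'(3) = 16 * 3 + 4
= 48 + 4
= 52

52


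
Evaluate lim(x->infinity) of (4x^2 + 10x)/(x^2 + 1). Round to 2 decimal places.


For limits at infinity with equal-degree polynomials,
we compare leading coefficients.
Numerator leading term: 4x^2
Denominator leading term: x^2
Divide both by x^2:
lim = (4 + 10/x) / (1 + 1/x^2)
As x -> infinity, the 1/x and 1/x^2 terms vanish:
= 4/1 = 4 = 4.00

4.00


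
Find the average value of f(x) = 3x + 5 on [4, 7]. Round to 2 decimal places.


Average value = 1/(b-a) * integral from a to b of f(x) dx
First compute the integral of 3x + 5:
F(x) = (3/2)x^2 + 5x
F(7) = 3/2 * 49 + 5 * 7 = 217/2
F(4) = 3/2 * 16 + 5 * 4 = 44
Integral = 217/2 - 44 = 129/2
Average = (129/2) / (7 - 4) = (129/2) / 3
= 43/2 = 21.50

21.50


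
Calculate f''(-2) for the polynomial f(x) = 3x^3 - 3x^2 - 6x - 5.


First derivative:
f'(x) = 9x^2 - 6x - 6
Second derivative:
f''(x) = 18x - 6
Substitute x = -2:
f''(-2) = 18 * (-2) - 6
= -36 - 6
= -42

-42


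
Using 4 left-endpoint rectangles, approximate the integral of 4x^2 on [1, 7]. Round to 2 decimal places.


Left Riemann sum uses left endpoints of each subinterval.
Interval: [1, 7], n = 4
dx = (7 - 1) / 4 = 3/2
Left endpoints: [1, 5/2, 4, 11/2]
f values: [4, 25, 64, 121]
Sum = dx * (sum of f values)
= 3/2 * 214
= 321 = 321.00

321.00


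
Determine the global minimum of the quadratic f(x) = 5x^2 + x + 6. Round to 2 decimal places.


For a quadratic f(x) = ax^2 + bx + c with a > 0, the minimum is at the vertex.
Vertex x-coordinate: x = -b/(2a)
x = -(1) / (2 * 5)
x = -1/10
Substitute back to find the minimum value:
f(-1/10) = 5 * (-1/10)^2 + 1 * (-1/10) + 6
= 1/20 - 1/10 + 6
= 119/20 = 5.95

5.95


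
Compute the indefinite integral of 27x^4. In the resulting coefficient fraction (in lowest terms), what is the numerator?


Apply the power rule for integration:
integral of ax^n dx = a/(n+1) * x^(n+1) + C
integral of 27x^4 dx
= 27/5 * x^5 + C
The coefficient in lowest terms is 27/5, and its numerator is 27

27


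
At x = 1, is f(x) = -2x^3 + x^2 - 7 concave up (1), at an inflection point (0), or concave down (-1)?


Concavity is determined by the sign of f''(x).
f(x) = -2x^3 + x^2 - 7
f'(x) = -6x^2 + 2x
f''(x) = -12x + 2
f''(1) = -12 * 1 + 2
= -12 + 2
= -10
Since f''(1) < 0, the function is concave down (-1)

-1


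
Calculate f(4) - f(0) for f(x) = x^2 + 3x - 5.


Net change = f(b) - f(a)
f(x) = x^2 + 3x - 5
Compute f(4):
f(4) = 1 * 4^2 + 3 * 4 - 5
= 16 + 12 - 5
= 23
Compute f(0):
f(0) = 1 * 0^2 + 3 * 0 - 5
= 0 + 0 - 5
= -5
Net change = 23 - (-5) = 28

28


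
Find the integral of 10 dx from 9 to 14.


The integral of a constant k over [a, b] equals k * (b - a).
integral from 9 to 14 of 10 dx
= 10 * (14 - 9)
= 10 * 5
= 50

50


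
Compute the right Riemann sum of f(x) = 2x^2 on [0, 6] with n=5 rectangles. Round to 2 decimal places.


Right Riemann sum uses right endpoints of each subinterval.
Interval: [0, 6], n = 5
dx = (6 - 0) / 5 = 6/5
Right endpoints: [6/5, 12/5, 18/5, 24/5, 6]
f values: [72/25, 288/25, 648/25, 1152/25, 72]
Sum = dx * (sum of f values)
= 6/5 * 792/5
= 4752/25 = 190.08

190.08


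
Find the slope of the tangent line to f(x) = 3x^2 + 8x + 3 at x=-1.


The slope of the tangent line equals f'(x) at the point.
f(x) = 3x^2 + 8x + 3
f'(x) = 6x + 8
At x = -1:
f'(-1) = 6 * (-1) + 8
= -6 + 8
= 2

2


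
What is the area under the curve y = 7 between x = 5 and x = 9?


The area under a constant function y = 7 is a rectangle.
Width = 9 - 5 = 4
Height = 7
Area = width * height
= 4 * 7
= 28

28


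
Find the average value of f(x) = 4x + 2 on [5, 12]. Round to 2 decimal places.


Average value = 1/(b-a) * integral from a to b of f(x) dx
First compute the integral of 4x + 2:
F(x) = 2x^2 + 2x
F(12) = 2 * 144 + 2 * 12 = 312
F(5) = 2 * 25 + 2 * 5 = 60
Integral = 312 - 60 = 252
Average = 252 / (12 - 5) = 252 / 7
= 36 = 36.00

36.00


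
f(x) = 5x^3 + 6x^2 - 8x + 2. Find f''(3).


First derivative:
f'(x) = 15x^2 + 12x - 8
Second derivative:
f''(x) = 30x + 12
Substitute x = 3:
f''(3) = 30 * 3 + 12
= 90 + 12
= 102

102


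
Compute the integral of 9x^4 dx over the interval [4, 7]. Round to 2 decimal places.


Find the antiderivative of 9x^4:
F(x) = 9/5 * x^5
Apply the Fundamental Theorem of Calculus:
F(7) - F(4)
= 9/5 * 7^5 - 9/5 * 4^5
= 9/5 * (16807 - 1024)
= 9/5 * 15783
= 142047/5 = 28409.40

28409.40


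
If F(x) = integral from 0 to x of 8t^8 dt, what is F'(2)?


By the Fundamental Theorem of Calculus (Part 1):
If F(x) = integral from 0 to x of f(t) dt, then F'(x) = f(x)
Here f(t) = 8t^8
So F'(x) = 8x^8
Evaluate at x = 2:
F'(2) = 8 * 2^8
= 8 * 256
= 2048

2048


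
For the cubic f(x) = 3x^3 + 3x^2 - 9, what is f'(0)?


Differentiate f(x) = 3x^3 + 3x^2 - 9 term by term:
f'(x) = 9x^2 + 6x
Substitute x = 0:
f'(0) = 9 * 0^2 + 6 * 0 + 0
= 0 + 0 + 0
= 0

0


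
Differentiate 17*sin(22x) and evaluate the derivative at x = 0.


Apply the chain rule to differentiate 17*sin(22x):
d/dx [17*sin(22x)]
= 17 * cos(22x) * d/dx(22x)
= 17 * 22 * cos(22x)
= 374 * cos(22x)
Evaluate at x = 0:
= 374 * cos(0)
= 374 * 1
= 374

374


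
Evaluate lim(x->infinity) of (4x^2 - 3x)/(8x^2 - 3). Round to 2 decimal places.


For limits at infinity with equal-degree polynomials,
we compare leading coefficients.
Numerator leading term: 4x^2
Denominator leading term: 8x^2
Divide both by x^2:
lim = (4 - 3/x) / (8 - 3/x^2)
As x -> infinity, the 1/x and 1/x^2 terms vanish:
= 4/8 = 1/2 = 0.50

0.50


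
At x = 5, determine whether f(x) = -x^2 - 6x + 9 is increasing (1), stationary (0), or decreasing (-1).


Compute f'(x) to determine behavior:
f'(x) = -2x - 6
f'(5) = -2 * 5 - 6
= -10 - 6
= -16
Since f'(5) < 0, the function is decreasing (-1)

-1


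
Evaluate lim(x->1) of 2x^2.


Since polynomials are continuous, we use direct substitution.
lim(x->1) of 2x^2
= 2 * 1^2 + 0 * 1 + 0
= 2 + 0 + 0
= 2

2


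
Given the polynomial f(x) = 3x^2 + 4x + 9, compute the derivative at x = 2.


Differentiate term by term using power and sum rules:
f(x) = 3x^2 + 4x + 9
f'(x) = 6x + 4
Substitute x = 2:
f'(2) = 6 * 2 + 4
= 12 + 4
= 16

16


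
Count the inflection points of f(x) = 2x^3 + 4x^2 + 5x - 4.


Inflection points occur where f''(x) = 0 and concavity changes.
f(x) = 2x^3 + 4x^2 + 5x - 4
f'(x) = 6x^2 + 8x + 5
f''(x) = 12x + 8
Set f''(x) = 0:
12x + 8 = 0
x = -8 / 12 = -2/3
Since f''(x) is linear (degree 1), it changes sign at this point.
Therefore there is exactly 1 inflection point.

1


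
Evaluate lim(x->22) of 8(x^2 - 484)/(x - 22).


Direct substitution gives 0/0, so we factor the numerator.
Factor: 8(x^2 - 484) = 8 * (x - 22)(x + 22)
Cancel the common factor (x - 22):
8(x^2 - 484)/(x - 22) = 8 * (x + 22)
Now substitute x = 22:
= 8 * (22 + 22) = 352

352


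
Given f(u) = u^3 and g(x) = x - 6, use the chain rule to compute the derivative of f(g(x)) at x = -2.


Using the chain rule: (f(g(x)))' = f'(g(x)) * g'(x)
First, find g(-2):
g(-2) = 1 * (-2) - 6 = -8
Next, f'(u) = 3u^2
And g'(x) = 1
So f'(g(-2)) * g'(-2)
= 3 * (-8)^2 * 1
= 3 * 64 * 1
= 192

192
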